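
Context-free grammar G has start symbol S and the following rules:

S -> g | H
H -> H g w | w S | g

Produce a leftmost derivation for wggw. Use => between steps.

S => H => wS => wH => wHgw => wggw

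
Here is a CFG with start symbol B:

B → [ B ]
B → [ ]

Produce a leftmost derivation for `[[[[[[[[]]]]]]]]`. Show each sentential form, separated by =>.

B => [B] => [[B]] => [[[B]]] => [[[[B]]]] => [[[[[B]]]]] => [[[[[[B]]]]]] => [[[[[[[B]]]]]]] => [[[[[[[[]]]]]]]]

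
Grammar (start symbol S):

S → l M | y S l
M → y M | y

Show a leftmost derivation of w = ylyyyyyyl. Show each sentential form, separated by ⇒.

S ⇒ ySl ⇒ ylMl ⇒ ylyMl ⇒ ylyyMl ⇒ ylyyyMl ⇒ ylyyyyMl ⇒ ylyyyyyMl ⇒ ylyyyyyyl

S ⇒ ySl   [S → y S l]
ySl ⇒ ylMl   [S → l M]
ylMl ⇒ ylyMl   [M → y M]
ylyMl ⇒ ylyyMl   [M → y M]
ylyyMl ⇒ ylyyyMl   [M → y M]
ylyyyMl ⇒ ylyyyyMl   [M → y M]
ylyyyyMl ⇒ ylyyyyyMl   [M → y M]
ylyyyyyMl ⇒ ylyyyyyyl   [M → y]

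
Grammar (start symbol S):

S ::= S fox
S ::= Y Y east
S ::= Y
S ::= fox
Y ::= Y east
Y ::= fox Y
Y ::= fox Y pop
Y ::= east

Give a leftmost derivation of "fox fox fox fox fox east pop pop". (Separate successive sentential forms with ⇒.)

S ⇒ Y   [S ::= Y]
Y ⇒ fox Y   [Y ::= fox Y]
fox Y ⇒ fox fox Y   [Y ::= fox Y]
fox fox Y ⇒ fox fox fox Y pop   [Y ::= fox Y pop]
fox fox fox Y pop ⇒ fox fox fox fox Y pop   [Y ::= fox Y]
fox fox fox fox Y pop ⇒ fox fox fox fox fox Y pop pop   [Y ::= fox Y pop]
fox fox fox fox fox Y pop pop ⇒ fox fox fox fox fox east pop pop   [Y ::= east]

S ⇒ Y ⇒ fox Y ⇒ fox fox Y ⇒ fox fox fox Y pop ⇒ fox fox fox fox Y pop ⇒ fox fox fox fox fox Y pop pop ⇒ fox fox fox fox fox east pop pop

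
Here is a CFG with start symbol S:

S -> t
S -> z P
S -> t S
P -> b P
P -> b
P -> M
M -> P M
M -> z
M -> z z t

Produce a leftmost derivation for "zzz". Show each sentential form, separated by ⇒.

S ⇒ zP ⇒ zM ⇒ zPM ⇒ zMM ⇒ zzM ⇒ zzz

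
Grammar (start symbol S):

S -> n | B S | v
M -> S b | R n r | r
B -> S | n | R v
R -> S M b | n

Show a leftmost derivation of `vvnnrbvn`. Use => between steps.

S => BS => SS => vS => vBS => vRvS => vSMbvS => vvMbvS => vvRnrbvS => vvnnrbvS => vvnnrbvn

S => BS   [S -> B S]
BS => SS   [B -> S]
SS => vS   [S -> v]
vS => vBS   [S -> B S]
vBS => vRvS   [B -> R v]
vRvS => vSMbvS   [R -> S M b]
vSMbvS => vvMbvS   [S -> v]
vvMbvS => vvRnrbvS   [M -> R n r]
vvRnrbvS => vvnnrbvS   [R -> n]
vvnnrbvS => vvnnrbvn   [S -> n]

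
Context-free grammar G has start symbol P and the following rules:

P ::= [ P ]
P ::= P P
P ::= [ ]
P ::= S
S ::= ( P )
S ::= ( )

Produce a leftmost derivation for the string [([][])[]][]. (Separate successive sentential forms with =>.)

P => PP => [P]P => [PP]P => [SP]P => [(P)P]P => [(PP)P]P => [([]P)P]P => [([][])P]P => [([][])[]]P => [([][])[]][]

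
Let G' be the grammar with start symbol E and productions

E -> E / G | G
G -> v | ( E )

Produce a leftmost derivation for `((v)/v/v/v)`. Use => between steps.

E => G   [E -> G]
G => (E)   [G -> ( E )]
(E) => (E/G)   [E -> E / G]
(E/G) => (E/G/G)   [E -> E / G]
(E/G/G) => (E/G/G/G)   [E -> E / G]
(E/G/G/G) => (G/G/G/G)   [E -> G]
(G/G/G/G) => ((E)/G/G/G)   [G -> ( E )]
((E)/G/G/G) => ((G)/G/G/G)   [E -> G]
((G)/G/G/G) => ((v)/G/G/G)   [G -> v]
((v)/G/G/G) => ((v)/v/G/G)   [G -> v]
((v)/v/G/G) => ((v)/v/v/G)   [G -> v]
((v)/v/v/G) => ((v)/v/v/v)   [G -> v]

E=>G=>(E)=>(E/G)=>(E/G/G)=>(E/G/G/G)=>(G/G/G/G)=>((E)/G/G/G)=>((G)/G/G/G)=>((v)/G/G/G)=>((v)/v/G/G)=>((v)/v/v/G)=>((v)/v/v/v)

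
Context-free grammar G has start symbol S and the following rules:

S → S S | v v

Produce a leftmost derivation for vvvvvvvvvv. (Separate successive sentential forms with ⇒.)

S⇒SS⇒SSS⇒vvSS⇒vvSSS⇒vvSSSS⇒vvvvSSS⇒vvvvvvSS⇒vvvvvvvvS⇒vvvvvvvvvv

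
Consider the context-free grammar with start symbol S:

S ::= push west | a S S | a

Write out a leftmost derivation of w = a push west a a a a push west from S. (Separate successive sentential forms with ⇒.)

S ⇒ a S S   [S ::= a S S]
a S S ⇒ a push west S   [S ::= push west]
a push west S ⇒ a push west a S S   [S ::= a S S]
a push west a S S ⇒ a push west a a S   [S ::= a]
a push west a a S ⇒ a push west a a a S S   [S ::= a S S]
a push west a a a S S ⇒ a push west a a a a S   [S ::= a]
a push west a a a a S ⇒ a push west a a a a push west   [S ::= push west]

S ⇒ a S S ⇒ a push west S ⇒ a push west a S S ⇒ a push west a a S ⇒ a push west a a a S S ⇒ a push west a a a a S ⇒ a push west a a a a push west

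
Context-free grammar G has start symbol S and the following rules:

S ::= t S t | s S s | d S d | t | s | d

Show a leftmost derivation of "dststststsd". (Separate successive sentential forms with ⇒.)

S ⇒ dSd ⇒ dsSsd ⇒ dstStsd ⇒ dstsSstsd ⇒ dststStstsd ⇒ dststststsd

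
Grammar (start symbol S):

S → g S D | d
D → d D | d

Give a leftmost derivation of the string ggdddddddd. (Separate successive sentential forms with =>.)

S => gSD => ggSDD => ggdDD => ggddD => ggdddD => ggddddD => ggdddddD => ggddddddD => ggdddddddD => ggdddddddd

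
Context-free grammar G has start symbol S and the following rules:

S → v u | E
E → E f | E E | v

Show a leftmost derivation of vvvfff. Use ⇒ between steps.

S⇒E⇒Ef⇒Eff⇒Efff⇒EEfff⇒EEEfff⇒vEEfff⇒vvEfff⇒vvvfff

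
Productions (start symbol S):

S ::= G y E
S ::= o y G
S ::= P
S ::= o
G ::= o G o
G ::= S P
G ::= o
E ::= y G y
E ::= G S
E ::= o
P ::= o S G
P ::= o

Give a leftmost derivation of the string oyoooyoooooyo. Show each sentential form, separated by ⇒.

S ⇒ GyE ⇒ SPyE ⇒ oyGPyE ⇒ oyoGoPyE ⇒ oyooGooPyE ⇒ oyooSPooPyE ⇒ oyooGyEPooPyE ⇒ oyoooyEPooPyE ⇒ oyoooyoPooPyE ⇒ oyoooyooooPyE ⇒ oyoooyoooooyE ⇒ oyoooyoooooyo

S ⇒ GyE   [S ::= G y E]
GyE ⇒ SPyE   [G ::= S P]
SPyE ⇒ oyGPyE   [S ::= o y G]
oyGPyE ⇒ oyoGoPyE   [G ::= o G o]
oyoGoPyE ⇒ oyooGooPyE   [G ::= o G o]
oyooGooPyE ⇒ oyooSPooPyE   [G ::= S P]
oyooSPooPyE ⇒ oyooGyEPooPyE   [S ::= G y E]
oyooGyEPooPyE ⇒ oyoooyEPooPyE   [G ::= o]
oyoooyEPooPyE ⇒ oyoooyoPooPyE   [E ::= o]
oyoooyoPooPyE ⇒ oyoooyooooPyE   [P ::= o]
oyoooyooooPyE ⇒ oyoooyoooooyE   [P ::= o]
oyoooyoooooyE ⇒ oyoooyoooooyo   [E ::= o]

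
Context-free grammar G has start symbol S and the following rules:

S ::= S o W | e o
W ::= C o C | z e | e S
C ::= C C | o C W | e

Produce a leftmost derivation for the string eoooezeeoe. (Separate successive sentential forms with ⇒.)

S ⇒ SoW   [S ::= S o W]
SoW ⇒ eooW   [S ::= e o]
eooW ⇒ eooCoC   [W ::= C o C]
eooCoC ⇒ eooCCoC   [C ::= C C]
eooCCoC ⇒ eoooCWCoC   [C ::= o C W]
eoooCWCoC ⇒ eoooeWCoC   [C ::= e]
eoooeWCoC ⇒ eoooezeCoC   [W ::= z e]
eoooezeCoC ⇒ eoooezeeoC   [C ::= e]
eoooezeeoC ⇒ eoooezeeoe   [C ::= e]

S ⇒ SoW ⇒ eooW ⇒ eooCoC ⇒ eooCCoC ⇒ eoooCWCoC ⇒ eoooeWCoC ⇒ eoooezeCoC ⇒ eoooezeeoC ⇒ eoooezeeoe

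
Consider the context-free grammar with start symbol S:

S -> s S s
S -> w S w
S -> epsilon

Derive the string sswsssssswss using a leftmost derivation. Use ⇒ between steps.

S ⇒ sSs ⇒ ssSss ⇒ sswSwss ⇒ sswsSswss ⇒ sswssSsswss ⇒ sswsssSssswss ⇒ sswsssssswss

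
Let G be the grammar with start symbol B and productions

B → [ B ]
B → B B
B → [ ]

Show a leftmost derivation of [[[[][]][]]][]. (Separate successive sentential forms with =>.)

B=>BB=>[B]B=>[[B]]B=>[[BB]]B=>[[[B]B]]B=>[[[BB]B]]B=>[[[[]B]B]]B=>[[[[][]]B]]B=>[[[[][]][]]]B=>[[[[][]][]]][]

B => BB   [B → B B]
BB => [B]B   [B → [ B ]]
[B]B => [[B]]B   [B → [ B ]]
[[B]]B => [[BB]]B   [B → B B]
[[BB]]B => [[[B]B]]B   [B → [ B ]]
[[[B]B]]B => [[[BB]B]]B   [B → B B]
[[[BB]B]]B => [[[[]B]B]]B   [B → [ ]]
[[[[]B]B]]B => [[[[][]]B]]B   [B → [ ]]
[[[[][]]B]]B => [[[[][]][]]]B   [B → [ ]]
[[[[][]][]]]B => [[[[][]][]]][]   [B → [ ]]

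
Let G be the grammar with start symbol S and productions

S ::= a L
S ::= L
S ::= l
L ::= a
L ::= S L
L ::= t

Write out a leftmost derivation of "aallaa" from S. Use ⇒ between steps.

S ⇒ aL ⇒ aSL ⇒ aaLL ⇒ aaSLL ⇒ aalLL ⇒ aalSLL ⇒ aallLL ⇒ aallaL ⇒ aallaa

S ⇒ aL   [S ::= a L]
aL ⇒ aSL   [L ::= S L]
aSL ⇒ aaLL   [S ::= a L]
aaLL ⇒ aaSLL   [L ::= S L]
aaSLL ⇒ aalLL   [S ::= l]
aalLL ⇒ aalSLL   [L ::= S L]
aalSLL ⇒ aallLL   [S ::= l]
aallLL ⇒ aallaL   [L ::= a]
aallaL ⇒ aallaa   [L ::= a]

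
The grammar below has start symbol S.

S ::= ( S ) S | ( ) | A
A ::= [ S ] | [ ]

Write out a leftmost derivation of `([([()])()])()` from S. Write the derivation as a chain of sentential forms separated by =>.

S => (S)S   [S ::= ( S ) S]
(S)S => (A)S   [S ::= A]
(A)S => ([S])S   [A ::= [ S ]]
([S])S => ([(S)S])S   [S ::= ( S ) S]
([(S)S])S => ([(A)S])S   [S ::= A]
([(A)S])S => ([([S])S])S   [A ::= [ S ]]
([([S])S])S => ([([()])S])S   [S ::= ( )]
([([()])S])S => ([([()])()])S   [S ::= ( )]
([([()])()])S => ([([()])()])()   [S ::= ( )]

S=>(S)S=>(A)S=>([S])S=>([(S)S])S=>([(A)S])S=>([([S])S])S=>([([()])S])S=>([([()])()])S=>([([()])()])()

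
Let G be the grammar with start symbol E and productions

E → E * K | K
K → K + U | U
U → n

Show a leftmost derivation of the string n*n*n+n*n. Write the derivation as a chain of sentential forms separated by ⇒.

E ⇒ E*K ⇒ E*K*K ⇒ E*K*K*K ⇒ K*K*K*K ⇒ U*K*K*K ⇒ n*K*K*K ⇒ n*U*K*K ⇒ n*n*K*K ⇒ n*n*K+U*K ⇒ n*n*U+U*K ⇒ n*n*n+U*K ⇒ n*n*n+n*K ⇒ n*n*n+n*U ⇒ n*n*n+n*n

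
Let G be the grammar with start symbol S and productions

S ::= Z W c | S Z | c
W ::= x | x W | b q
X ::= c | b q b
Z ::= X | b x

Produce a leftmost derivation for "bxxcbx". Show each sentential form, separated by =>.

S=>SZ=>ZWcZ=>bxWcZ=>bxxcZ=>bxxcbx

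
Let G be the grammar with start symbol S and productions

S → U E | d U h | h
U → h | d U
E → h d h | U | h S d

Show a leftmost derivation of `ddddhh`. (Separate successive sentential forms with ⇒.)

S ⇒ dUh ⇒ ddUh ⇒ dddUh ⇒ ddddUh ⇒ ddddhh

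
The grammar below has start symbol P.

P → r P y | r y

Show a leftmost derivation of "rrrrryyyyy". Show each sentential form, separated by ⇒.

P⇒rPy⇒rrPyy⇒rrrPyyy⇒rrrrPyyyy⇒rrrrryyyyy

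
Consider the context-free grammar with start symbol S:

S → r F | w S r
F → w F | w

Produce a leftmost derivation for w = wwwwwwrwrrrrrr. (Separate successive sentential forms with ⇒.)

S ⇒ wSr ⇒ wwSrr ⇒ wwwSrrr ⇒ wwwwSrrrr ⇒ wwwwwSrrrrr ⇒ wwwwwwSrrrrrr ⇒ wwwwwwrFrrrrrr ⇒ wwwwwwrwrrrrrr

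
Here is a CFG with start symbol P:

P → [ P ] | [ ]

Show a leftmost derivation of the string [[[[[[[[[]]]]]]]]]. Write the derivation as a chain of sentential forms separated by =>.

P => [P]   [P → [ P ]]
[P] => [[P]]   [P → [ P ]]
[[P]] => [[[P]]]   [P → [ P ]]
[[[P]]] => [[[[P]]]]   [P → [ P ]]
[[[[P]]]] => [[[[[P]]]]]   [P → [ P ]]
[[[[[P]]]]] => [[[[[[P]]]]]]   [P → [ P ]]
[[[[[[P]]]]]] => [[[[[[[P]]]]]]]   [P → [ P ]]
[[[[[[[P]]]]]]] => [[[[[[[[P]]]]]]]]   [P → [ P ]]
[[[[[[[[P]]]]]]]] => [[[[[[[[[]]]]]]]]]   [P → [ ]]

P => [P] => [[P]] => [[[P]]] => [[[[P]]]] => [[[[[P]]]]] => [[[[[[P]]]]]] => [[[[[[[P]]]]]]] => [[[[[[[[P]]]]]]]] => [[[[[[[[[]]]]]]]]]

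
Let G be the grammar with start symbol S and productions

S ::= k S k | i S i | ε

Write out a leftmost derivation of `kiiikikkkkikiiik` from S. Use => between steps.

S => kSk => kiSik => kiiSiik => kiiiSiiik => kiiikSkiiik => kiiikiSikiiik => kiiikikSkikiiik => kiiikikkSkkikiiik => kiiikikkkkikiiik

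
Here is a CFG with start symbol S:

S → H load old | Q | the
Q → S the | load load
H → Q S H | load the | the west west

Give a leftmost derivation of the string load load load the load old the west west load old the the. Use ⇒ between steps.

S ⇒ Q ⇒ S the ⇒ Q the ⇒ S the the ⇒ H load old the the ⇒ Q S H load old the the ⇒ load load S H load old the the ⇒ load load H load old H load old the the ⇒ load load load the load old H load old the the ⇒ load load load the load old the west west load old the the

S ⇒ Q   [S → Q]
Q ⇒ S the   [Q → S the]
S the ⇒ Q the   [S → Q]
Q the ⇒ S the the   [Q → S the]
S the the ⇒ H load old the the   [S → H load old]
H load old the the ⇒ Q S H load old the the   [H → Q S H]
Q S H load old the the ⇒ load load S H load old the the   [Q → load load]
load load S H load old the the ⇒ load load H load old H load old the the   [S → H load old]
load load H load old H load old the the ⇒ load load load the load old H load old the the   [H → load the]
load load load the load old H load old the the ⇒ load load load the load old the west west load old the the   [H → the west west]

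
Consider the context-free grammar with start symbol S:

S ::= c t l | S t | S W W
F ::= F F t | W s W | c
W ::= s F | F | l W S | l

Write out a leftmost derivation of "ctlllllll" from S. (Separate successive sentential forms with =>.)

S => SWW   [S ::= S W W]
SWW => SWWWW   [S ::= S W W]
SWWWW => SWWWWWW   [S ::= S W W]
SWWWWWW => ctlWWWWWW   [S ::= c t l]
ctlWWWWWW => ctllWWWWW   [W ::= l]
ctllWWWWW => ctlllWWWW   [W ::= l]
ctlllWWWW => ctllllWWW   [W ::= l]
ctllllWWW => ctlllllWW   [W ::= l]
ctlllllWW => ctllllllW   [W ::= l]
ctllllllW => ctlllllll   [W ::= l]

S=>SWW=>SWWWW=>SWWWWWW=>ctlWWWWWW=>ctllWWWWW=>ctlllWWWW=>ctllllWWW=>ctlllllWW=>ctllllllW=>ctlllllll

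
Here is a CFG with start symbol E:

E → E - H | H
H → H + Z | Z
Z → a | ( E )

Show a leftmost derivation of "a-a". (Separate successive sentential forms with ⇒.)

E⇒E-H⇒H-H⇒Z-H⇒a-H⇒a-Z⇒a-a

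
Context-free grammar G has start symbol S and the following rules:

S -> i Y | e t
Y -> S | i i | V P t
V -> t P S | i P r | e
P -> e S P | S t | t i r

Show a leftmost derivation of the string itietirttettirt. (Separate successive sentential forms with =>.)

S=>iY=>iVPt=>itPSPt=>itStSPt=>itiYtSPt=>itiVPttSPt=>itiePttSPt=>itietirttSPt=>itietirttetPt=>itietirttettirt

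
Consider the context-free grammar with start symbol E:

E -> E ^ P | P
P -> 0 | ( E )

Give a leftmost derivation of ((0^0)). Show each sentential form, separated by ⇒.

E ⇒ P   [E -> P]
P ⇒ (E)   [P -> ( E )]
(E) ⇒ (P)   [E -> P]
(P) ⇒ ((E))   [P -> ( E )]
((E)) ⇒ ((E^P))   [E -> E ^ P]
((E^P)) ⇒ ((P^P))   [E -> P]
((P^P)) ⇒ ((0^P))   [P -> 0]
((0^P)) ⇒ ((0^0))   [P -> 0]

E⇒P⇒(E)⇒(P)⇒((E))⇒((E^P))⇒((P^P))⇒((0^P))⇒((0^0))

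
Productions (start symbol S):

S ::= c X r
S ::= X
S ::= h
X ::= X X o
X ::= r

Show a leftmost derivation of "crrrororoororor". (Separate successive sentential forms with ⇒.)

S ⇒ cXr   [S ::= c X r]
cXr ⇒ cXXor   [X ::= X X o]
cXXor ⇒ cXXoXor   [X ::= X X o]
cXXoXor ⇒ cXXoXoXor   [X ::= X X o]
cXXoXoXor ⇒ crXoXoXor   [X ::= r]
crXoXoXor ⇒ crXXooXoXor   [X ::= X X o]
crXXooXoXor ⇒ crXXoXooXoXor   [X ::= X X o]
crXXoXooXoXor ⇒ crXXoXoXooXoXor   [X ::= X X o]
crXXoXoXooXoXor ⇒ crrXoXoXooXoXor   [X ::= r]
crrXoXoXooXoXor ⇒ crrroXoXooXoXor   [X ::= r]
crrroXoXooXoXor ⇒ crrroroXooXoXor   [X ::= r]
crrroroXooXoXor ⇒ crrrororooXoXor   [X ::= r]
crrrororooXoXor ⇒ crrrororooroXor   [X ::= r]
crrrororooroXor ⇒ crrrororoororor   [X ::= r]

S ⇒ cXr ⇒ cXXor ⇒ cXXoXor ⇒ cXXoXoXor ⇒ crXoXoXor ⇒ crXXooXoXor ⇒ crXXoXooXoXor ⇒ crXXoXoXooXoXor ⇒ crrXoXoXooXoXor ⇒ crrroXoXooXoXor ⇒ crrroroXooXoXor ⇒ crrrororooXoXor ⇒ crrrororooroXor ⇒ crrrororoororor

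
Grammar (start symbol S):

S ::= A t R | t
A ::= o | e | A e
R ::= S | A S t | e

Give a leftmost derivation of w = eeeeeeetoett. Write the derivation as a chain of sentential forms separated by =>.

S=>AtR=>AetR=>AeetR=>AeeetR=>AeeeetR=>AeeeeetR=>AeeeeeetR=>eeeeeeetR=>eeeeeeetASt=>eeeeeeetAeSt=>eeeeeeetoeSt=>eeeeeeetoett

S => AtR   [S ::= A t R]
AtR => AetR   [A ::= A e]
AetR => AeetR   [A ::= A e]
AeetR => AeeetR   [A ::= A e]
AeeetR => AeeeetR   [A ::= A e]
AeeeetR => AeeeeetR   [A ::= A e]
AeeeeetR => AeeeeeetR   [A ::= A e]
AeeeeeetR => eeeeeeetR   [A ::= e]
eeeeeeetR => eeeeeeetASt   [R ::= A S t]
eeeeeeetASt => eeeeeeetAeSt   [A ::= A e]
eeeeeeetAeSt => eeeeeeetoeSt   [A ::= o]
eeeeeeetoeSt => eeeeeeetoett   [S ::= t]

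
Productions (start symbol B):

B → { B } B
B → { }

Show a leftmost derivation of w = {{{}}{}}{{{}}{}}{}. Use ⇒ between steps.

B ⇒ {B}B ⇒ {{B}B}B ⇒ {{{}}B}B ⇒ {{{}}{}}B ⇒ {{{}}{}}{B}B ⇒ {{{}}{}}{{B}B}B ⇒ {{{}}{}}{{{}}B}B ⇒ {{{}}{}}{{{}}{}}B ⇒ {{{}}{}}{{{}}{}}{}

B ⇒ {B}B   [B → { B } B]
{B}B ⇒ {{B}B}B   [B → { B } B]
{{B}B}B ⇒ {{{}}B}B   [B → { }]
{{{}}B}B ⇒ {{{}}{}}B   [B → { }]
{{{}}{}}B ⇒ {{{}}{}}{B}B   [B → { B } B]
{{{}}{}}{B}B ⇒ {{{}}{}}{{B}B}B   [B → { B } B]
{{{}}{}}{{B}B}B ⇒ {{{}}{}}{{{}}B}B   [B → { }]
{{{}}{}}{{{}}B}B ⇒ {{{}}{}}{{{}}{}}B   [B → { }]
{{{}}{}}{{{}}{}}B ⇒ {{{}}{}}{{{}}{}}{}   [B → { }]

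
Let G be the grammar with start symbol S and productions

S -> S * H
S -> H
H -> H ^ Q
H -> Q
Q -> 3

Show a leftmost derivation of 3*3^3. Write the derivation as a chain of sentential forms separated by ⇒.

S ⇒ S*H ⇒ H*H ⇒ Q*H ⇒ 3*H ⇒ 3*H^Q ⇒ 3*Q^Q ⇒ 3*3^Q ⇒ 3*3^3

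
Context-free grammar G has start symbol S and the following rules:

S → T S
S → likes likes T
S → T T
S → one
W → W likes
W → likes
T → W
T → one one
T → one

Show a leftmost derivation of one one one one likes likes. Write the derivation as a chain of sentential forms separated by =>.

S => T S   [S → T S]
T S => one one S   [T → one one]
one one S => one one T S   [S → T S]
one one T S => one one one S   [T → one]
one one one S => one one one T S   [S → T S]
one one one T S => one one one one S   [T → one]
one one one one S => one one one one T T   [S → T T]
one one one one T T => one one one one W T   [T → W]
one one one one W T => one one one one likes T   [W → likes]
one one one one likes T => one one one one likes W   [T → W]
one one one one likes W => one one one one likes likes   [W → likes]

S => T S => one one S => one one T S => one one one S => one one one T S => one one one one S => one one one one T T => one one one one W T => one one one one likes T => one one one one likes W => one one one one likes likes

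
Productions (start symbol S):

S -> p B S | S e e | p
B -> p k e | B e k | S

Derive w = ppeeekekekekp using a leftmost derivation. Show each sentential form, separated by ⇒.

S ⇒ pBS   [S -> p B S]
pBS ⇒ pBekS   [B -> B e k]
pBekS ⇒ pBekekS   [B -> B e k]
pBekekS ⇒ pBekekekS   [B -> B e k]
pBekekekS ⇒ pBekekekekS   [B -> B e k]
pBekekekekS ⇒ pSekekekekS   [B -> S]
pSekekekekS ⇒ pSeeekekekekS   [S -> S e e]
pSeeekekekekS ⇒ ppeeekekekekS   [S -> p]
ppeeekekekekS ⇒ ppeeekekekekp   [S -> p]

S ⇒ pBS ⇒ pBekS ⇒ pBekekS ⇒ pBekekekS ⇒ pBekekekekS ⇒ pSekekekekS ⇒ pSeeekekekekS ⇒ ppeeekekekekS ⇒ ppeeekekekekp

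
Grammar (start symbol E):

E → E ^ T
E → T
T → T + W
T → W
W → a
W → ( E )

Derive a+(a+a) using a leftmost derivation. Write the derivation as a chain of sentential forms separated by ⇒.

E ⇒ T   [E → T]
T ⇒ T+W   [T → T + W]
T+W ⇒ W+W   [T → W]
W+W ⇒ a+W   [W → a]
a+W ⇒ a+(E)   [W → ( E )]
a+(E) ⇒ a+(T)   [E → T]
a+(T) ⇒ a+(T+W)   [T → T + W]
a+(T+W) ⇒ a+(W+W)   [T → W]
a+(W+W) ⇒ a+(a+W)   [W → a]
a+(a+W) ⇒ a+(a+a)   [W → a]

E⇒T⇒T+W⇒W+W⇒a+W⇒a+(E)⇒a+(T)⇒a+(T+W)⇒a+(W+W)⇒a+(a+W)⇒a+(a+a)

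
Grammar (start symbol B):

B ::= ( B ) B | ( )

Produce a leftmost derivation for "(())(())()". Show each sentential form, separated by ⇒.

B⇒(B)B⇒(())B⇒(())(B)B⇒(())(())B⇒(())(())()

B ⇒ (B)B   [B ::= ( B ) B]
(B)B ⇒ (())B   [B ::= ( )]
(())B ⇒ (())(B)B   [B ::= ( B ) B]
(())(B)B ⇒ (())(())B   [B ::= ( )]
(())(())B ⇒ (())(())()   [B ::= ( )]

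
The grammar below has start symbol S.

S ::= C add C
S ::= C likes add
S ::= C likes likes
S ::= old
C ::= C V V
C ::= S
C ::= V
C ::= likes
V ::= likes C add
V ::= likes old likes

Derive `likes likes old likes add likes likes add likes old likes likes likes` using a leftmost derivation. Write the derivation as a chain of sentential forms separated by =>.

S => C likes likes => C V V likes likes => V V V likes likes => likes C add V V likes likes => likes V add V V likes likes => likes likes old likes add V V likes likes => likes likes old likes add likes C add V likes likes => likes likes old likes add likes likes add V likes likes => likes likes old likes add likes likes add likes old likes likes likes

S => C likes likes   [S ::= C likes likes]
C likes likes => C V V likes likes   [C ::= C V V]
C V V likes likes => V V V likes likes   [C ::= V]
V V V likes likes => likes C add V V likes likes   [V ::= likes C add]
likes C add V V likes likes => likes V add V V likes likes   [C ::= V]
likes V add V V likes likes => likes likes old likes add V V likes likes   [V ::= likes old likes]
likes likes old likes add V V likes likes => likes likes old likes add likes C add V likes likes   [V ::= likes C add]
likes likes old likes add likes C add V likes likes => likes likes old likes add likes likes add V likes likes   [C ::= likes]
likes likes old likes add likes likes add V likes likes => likes likes old likes add likes likes add likes old likes likes likes   [V ::= likes old likes]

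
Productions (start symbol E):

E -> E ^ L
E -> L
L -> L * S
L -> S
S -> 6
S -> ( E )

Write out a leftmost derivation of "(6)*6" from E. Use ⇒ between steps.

E ⇒ L   [E -> L]
L ⇒ L*S   [L -> L * S]
L*S ⇒ S*S   [L -> S]
S*S ⇒ (E)*S   [S -> ( E )]
(E)*S ⇒ (L)*S   [E -> L]
(L)*S ⇒ (S)*S   [L -> S]
(S)*S ⇒ (6)*S   [S -> 6]
(6)*S ⇒ (6)*6   [S -> 6]

E ⇒ L ⇒ L*S ⇒ S*S ⇒ (E)*S ⇒ (L)*S ⇒ (S)*S ⇒ (6)*S ⇒ (6)*6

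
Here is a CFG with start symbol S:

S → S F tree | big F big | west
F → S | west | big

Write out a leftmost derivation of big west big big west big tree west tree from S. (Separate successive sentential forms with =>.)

S => S F tree   [S → S F tree]
S F tree => S F tree F tree   [S → S F tree]
S F tree F tree => big F big F tree F tree   [S → big F big]
big F big F tree F tree => big west big F tree F tree   [F → west]
big west big F tree F tree => big west big S tree F tree   [F → S]
big west big S tree F tree => big west big big F big tree F tree   [S → big F big]
big west big big F big tree F tree => big west big big S big tree F tree   [F → S]
big west big big S big tree F tree => big west big big west big tree F tree   [S → west]
big west big big west big tree F tree => big west big big west big tree west tree   [F → west]

S => S F tree => S F tree F tree => big F big F tree F tree => big west big F tree F tree => big west big S tree F tree => big west big big F big tree F tree => big west big big S big tree F tree => big west big big west big tree F tree => big west big big west big tree west tree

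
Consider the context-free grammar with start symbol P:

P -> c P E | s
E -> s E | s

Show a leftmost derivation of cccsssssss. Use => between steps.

P => cPE => ccPEE => cccPEEE => cccsEEE => cccssEEE => cccsssEEE => cccssssEEE => cccsssssEE => cccssssssE => cccsssssss

P => cPE   [P -> c P E]
cPE => ccPEE   [P -> c P E]
ccPEE => cccPEEE   [P -> c P E]
cccPEEE => cccsEEE   [P -> s]
cccsEEE => cccssEEE   [E -> s E]
cccssEEE => cccsssEEE   [E -> s E]
cccsssEEE => cccssssEEE   [E -> s E]
cccssssEEE => cccsssssEE   [E -> s]
cccsssssEE => cccssssssE   [E -> s]
cccssssssE => cccsssssss   [E -> s]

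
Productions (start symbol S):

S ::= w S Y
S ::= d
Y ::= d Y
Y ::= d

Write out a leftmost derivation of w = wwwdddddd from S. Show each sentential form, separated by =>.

S => wSY => wwSYY => wwwSYYY => wwwdYYY => wwwddYYY => wwwdddYYY => wwwddddYY => wwwdddddY => wwwdddddd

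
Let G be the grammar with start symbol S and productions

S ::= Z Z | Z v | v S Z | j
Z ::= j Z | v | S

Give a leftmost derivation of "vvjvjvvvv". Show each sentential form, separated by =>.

S => vSZ   [S ::= v S Z]
vSZ => vvSZZ   [S ::= v S Z]
vvSZZ => vvZZZZ   [S ::= Z Z]
vvZZZZ => vvjZZZZ   [Z ::= j Z]
vvjZZZZ => vvjvZZZ   [Z ::= v]
vvjvZZZ => vvjvjZZZ   [Z ::= j Z]
vvjvjZZZ => vvjvjSZZ   [Z ::= S]
vvjvjSZZ => vvjvjZZZZ   [S ::= Z Z]
vvjvjZZZZ => vvjvjvZZZ   [Z ::= v]
vvjvjvZZZ => vvjvjvvZZ   [Z ::= v]
vvjvjvvZZ => vvjvjvvvZ   [Z ::= v]
vvjvjvvvZ => vvjvjvvvv   [Z ::= v]

S => vSZ => vvSZZ => vvZZZZ => vvjZZZZ => vvjvZZZ => vvjvjZZZ => vvjvjSZZ => vvjvjZZZZ => vvjvjvZZZ => vvjvjvvZZ => vvjvjvvvZ => vvjvjvvvv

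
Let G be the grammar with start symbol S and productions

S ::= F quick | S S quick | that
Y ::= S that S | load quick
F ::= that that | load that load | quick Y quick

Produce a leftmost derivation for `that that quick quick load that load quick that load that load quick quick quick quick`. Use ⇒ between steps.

S ⇒ S S quick ⇒ F quick S quick ⇒ that that quick S quick ⇒ that that quick F quick quick ⇒ that that quick quick Y quick quick quick ⇒ that that quick quick S that S quick quick quick ⇒ that that quick quick F quick that S quick quick quick ⇒ that that quick quick load that load quick that S quick quick quick ⇒ that that quick quick load that load quick that F quick quick quick quick ⇒ that that quick quick load that load quick that load that load quick quick quick quick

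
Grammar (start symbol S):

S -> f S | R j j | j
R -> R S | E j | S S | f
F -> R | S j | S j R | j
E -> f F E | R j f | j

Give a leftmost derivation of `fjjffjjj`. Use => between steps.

S=>fS=>fRjj=>fRSjj=>fSSSjj=>fjSSjj=>fjjSjj=>fjjfSjj=>fjjffSjj=>fjjffjjj

S => fS   [S -> f S]
fS => fRjj   [S -> R j j]
fRjj => fRSjj   [R -> R S]
fRSjj => fSSSjj   [R -> S S]
fSSSjj => fjSSjj   [S -> j]
fjSSjj => fjjSjj   [S -> j]
fjjSjj => fjjfSjj   [S -> f S]
fjjfSjj => fjjffSjj   [S -> f S]
fjjffSjj => fjjffjjj   [S -> j]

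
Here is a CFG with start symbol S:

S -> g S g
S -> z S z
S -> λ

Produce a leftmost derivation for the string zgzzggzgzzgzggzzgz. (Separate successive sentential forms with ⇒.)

S⇒zSz⇒zgSgz⇒zgzSzgz⇒zgzzSzzgz⇒zgzzgSgzzgz⇒zgzzggSggzzgz⇒zgzzggzSzggzzgz⇒zgzzggzgSgzggzzgz⇒zgzzggzgzSzgzggzzgz⇒zgzzggzgzzgzggzzgz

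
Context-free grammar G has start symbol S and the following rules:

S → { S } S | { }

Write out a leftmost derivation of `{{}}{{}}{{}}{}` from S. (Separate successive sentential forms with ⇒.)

S ⇒ {S}S ⇒ {{}}S ⇒ {{}}{S}S ⇒ {{}}{{}}S ⇒ {{}}{{}}{S}S ⇒ {{}}{{}}{{}}S ⇒ {{}}{{}}{{}}{}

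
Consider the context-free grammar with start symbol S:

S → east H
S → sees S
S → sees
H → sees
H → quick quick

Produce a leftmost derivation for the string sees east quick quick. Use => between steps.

S => sees S   [S → sees S]
sees S => sees east H   [S → east H]
sees east H => sees east quick quick   [H → quick quick]

S => sees S => sees east H => sees east quick quick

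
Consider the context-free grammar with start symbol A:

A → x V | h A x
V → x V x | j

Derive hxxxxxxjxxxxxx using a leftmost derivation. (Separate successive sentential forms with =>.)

A=>hAx=>hxVx=>hxxVxx=>hxxxVxxx=>hxxxxVxxxx=>hxxxxxVxxxxx=>hxxxxxxVxxxxxx=>hxxxxxxjxxxxxx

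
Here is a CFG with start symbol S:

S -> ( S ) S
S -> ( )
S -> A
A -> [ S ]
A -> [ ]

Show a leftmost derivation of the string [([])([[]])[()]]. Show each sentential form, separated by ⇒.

S ⇒ A   [S -> A]
A ⇒ [S]   [A -> [ S ]]
[S] ⇒ [(S)S]   [S -> ( S ) S]
[(S)S] ⇒ [(A)S]   [S -> A]
[(A)S] ⇒ [([])S]   [A -> [ ]]
[([])S] ⇒ [([])(S)S]   [S -> ( S ) S]
[([])(S)S] ⇒ [([])(A)S]   [S -> A]
[([])(A)S] ⇒ [([])([S])S]   [A -> [ S ]]
[([])([S])S] ⇒ [([])([A])S]   [S -> A]
[([])([A])S] ⇒ [([])([[]])S]   [A -> [ ]]
[([])([[]])S] ⇒ [([])([[]])A]   [S -> A]
[([])([[]])A] ⇒ [([])([[]])[S]]   [A -> [ S ]]
[([])([[]])[S]] ⇒ [([])([[]])[()]]   [S -> ( )]

S ⇒ A ⇒ [S] ⇒ [(S)S] ⇒ [(A)S] ⇒ [([])S] ⇒ [([])(S)S] ⇒ [([])(A)S] ⇒ [([])([S])S] ⇒ [([])([A])S] ⇒ [([])([[]])S] ⇒ [([])([[]])A] ⇒ [([])([[]])[S]] ⇒ [([])([[]])[()]]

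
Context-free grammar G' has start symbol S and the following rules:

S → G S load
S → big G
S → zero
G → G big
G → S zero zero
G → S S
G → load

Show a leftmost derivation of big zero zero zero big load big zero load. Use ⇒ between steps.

S ⇒ G S load ⇒ G big S load ⇒ S S big S load ⇒ big G S big S load ⇒ big S zero zero S big S load ⇒ big zero zero zero S big S load ⇒ big zero zero zero big G big S load ⇒ big zero zero zero big load big S load ⇒ big zero zero zero big load big zero load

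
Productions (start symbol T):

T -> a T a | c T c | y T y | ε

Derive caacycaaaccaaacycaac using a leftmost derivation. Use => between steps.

T => cTc   [T -> c T c]
cTc => caTac   [T -> a T a]
caTac => caaTaac   [T -> a T a]
caaTaac => caacTcaac   [T -> c T c]
caacTcaac => caacyTycaac   [T -> y T y]
caacyTycaac => caacycTcycaac   [T -> c T c]
caacycTcycaac => caacycaTacycaac   [T -> a T a]
caacycaTacycaac => caacycaaTaacycaac   [T -> a T a]
caacycaaTaacycaac => caacycaaaTaaacycaac   [T -> a T a]
caacycaaaTaaacycaac => caacycaaacTcaaacycaac   [T -> c T c]
caacycaaacTcaaacycaac => caacycaaaccaaacycaac   [T -> ε]

T=>cTc=>caTac=>caaTaac=>caacTcaac=>caacyTycaac=>caacycTcycaac=>caacycaTacycaac=>caacycaaTaacycaac=>caacycaaaTaaacycaac=>caacycaaacTcaaacycaac=>caacycaaaccaaacycaac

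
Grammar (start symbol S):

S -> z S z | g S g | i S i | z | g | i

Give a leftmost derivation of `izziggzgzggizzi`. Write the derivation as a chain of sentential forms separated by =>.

S => iSi   [S -> i S i]
iSi => izSzi   [S -> z S z]
izSzi => izzSzzi   [S -> z S z]
izzSzzi => izziSizzi   [S -> i S i]
izziSizzi => izzigSgizzi   [S -> g S g]
izzigSgizzi => izziggSggizzi   [S -> g S g]
izziggSggizzi => izziggzSzggizzi   [S -> z S z]
izziggzSzggizzi => izziggzgzggizzi   [S -> g]

S => iSi => izSzi => izzSzzi => izziSizzi => izzigSgizzi => izziggSggizzi => izziggzSzggizzi => izziggzgzggizzi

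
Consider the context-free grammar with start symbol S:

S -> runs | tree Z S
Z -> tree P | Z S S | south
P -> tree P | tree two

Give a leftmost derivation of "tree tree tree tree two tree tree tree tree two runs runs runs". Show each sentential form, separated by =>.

S => tree Z S => tree Z S S S => tree tree P S S S => tree tree tree P S S S => tree tree tree tree two S S S => tree tree tree tree two tree Z S S S => tree tree tree tree two tree tree P S S S => tree tree tree tree two tree tree tree P S S S => tree tree tree tree two tree tree tree tree two S S S => tree tree tree tree two tree tree tree tree two runs S S => tree tree tree tree two tree tree tree tree two runs runs S => tree tree tree tree two tree tree tree tree two runs runs runs

S => tree Z S   [S -> tree Z S]
tree Z S => tree Z S S S   [Z -> Z S S]
tree Z S S S => tree tree P S S S   [Z -> tree P]
tree tree P S S S => tree tree tree P S S S   [P -> tree P]
tree tree tree P S S S => tree tree tree tree two S S S   [P -> tree two]
tree tree tree tree two S S S => tree tree tree tree two tree Z S S S   [S -> tree Z S]
tree tree tree tree two tree Z S S S => tree tree tree tree two tree tree P S S S   [Z -> tree P]
tree tree tree tree two tree tree P S S S => tree tree tree tree two tree tree tree P S S S   [P -> tree P]
tree tree tree tree two tree tree tree P S S S => tree tree tree tree two tree tree tree tree two S S S   [P -> tree two]
tree tree tree tree two tree tree tree tree two S S S => tree tree tree tree two tree tree tree tree two runs S S   [S -> runs]
tree tree tree tree two tree tree tree tree two runs S S => tree tree tree tree two tree tree tree tree two runs runs S   [S -> runs]
tree tree tree tree two tree tree tree tree two runs runs S => tree tree tree tree two tree tree tree tree two runs runs runs   [S -> runs]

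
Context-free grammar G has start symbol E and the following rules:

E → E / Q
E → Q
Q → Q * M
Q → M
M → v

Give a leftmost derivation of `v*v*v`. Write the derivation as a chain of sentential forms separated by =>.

E => Q => Q*M => Q*M*M => M*M*M => v*M*M => v*v*M => v*v*v

E => Q   [E → Q]
Q => Q*M   [Q → Q * M]
Q*M => Q*M*M   [Q → Q * M]
Q*M*M => M*M*M   [Q → M]
M*M*M => v*M*M   [M → v]
v*M*M => v*v*M   [M → v]
v*v*M => v*v*v   [M → v]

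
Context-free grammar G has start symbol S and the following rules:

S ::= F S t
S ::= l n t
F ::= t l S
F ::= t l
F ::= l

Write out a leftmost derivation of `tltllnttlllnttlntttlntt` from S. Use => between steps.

S => FSt => tlSSt => tlFStSt => tltlSStSt => tltllntStSt => tltllntFSttSt => tltllnttlSSttSt => tltllnttlFStSttSt => tltllnttllStSttSt => tltllnttlllnttSttSt => tltllnttlllnttlntttSt => tltllnttlllnttlntttlntt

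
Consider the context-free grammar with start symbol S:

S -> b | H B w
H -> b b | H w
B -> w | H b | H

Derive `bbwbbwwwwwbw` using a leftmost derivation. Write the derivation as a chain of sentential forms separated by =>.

S => HBw   [S -> H B w]
HBw => HwBw   [H -> H w]
HwBw => bbwBw   [H -> b b]
bbwBw => bbwHbw   [B -> H b]
bbwHbw => bbwHwbw   [H -> H w]
bbwHwbw => bbwHwwbw   [H -> H w]
bbwHwwbw => bbwHwwwbw   [H -> H w]
bbwHwwwbw => bbwHwwwwbw   [H -> H w]
bbwHwwwwbw => bbwHwwwwwbw   [H -> H w]
bbwHwwwwwbw => bbwbbwwwwwbw   [H -> b b]

S=>HBw=>HwBw=>bbwBw=>bbwHbw=>bbwHwbw=>bbwHwwbw=>bbwHwwwbw=>bbwHwwwwbw=>bbwHwwwwwbw=>bbwbbwwwwwbw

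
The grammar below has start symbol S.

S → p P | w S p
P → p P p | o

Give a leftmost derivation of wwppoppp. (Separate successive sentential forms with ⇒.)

S ⇒ wSp   [S → w S p]
wSp ⇒ wwSpp   [S → w S p]
wwSpp ⇒ wwpPpp   [S → p P]
wwpPpp ⇒ wwppPppp   [P → p P p]
wwppPppp ⇒ wwppoppp   [P → o]

S ⇒ wSp ⇒ wwSpp ⇒ wwpPpp ⇒ wwppPppp ⇒ wwppoppp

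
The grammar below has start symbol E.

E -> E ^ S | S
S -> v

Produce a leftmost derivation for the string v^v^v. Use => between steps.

E => E^S   [E -> E ^ S]
E^S => E^S^S   [E -> E ^ S]
E^S^S => S^S^S   [E -> S]
S^S^S => v^S^S   [S -> v]
v^S^S => v^v^S   [S -> v]
v^v^S => v^v^v   [S -> v]

E=>E^S=>E^S^S=>S^S^S=>v^S^S=>v^v^S=>v^v^v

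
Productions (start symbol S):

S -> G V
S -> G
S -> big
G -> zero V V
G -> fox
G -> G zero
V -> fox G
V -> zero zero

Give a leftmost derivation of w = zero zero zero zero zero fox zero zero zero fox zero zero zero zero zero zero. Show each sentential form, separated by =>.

S => G V   [S -> G V]
G V => zero V V V   [G -> zero V V]
zero V V V => zero zero zero V V   [V -> zero zero]
zero zero zero V V => zero zero zero zero zero V   [V -> zero zero]
zero zero zero zero zero V => zero zero zero zero zero fox G   [V -> fox G]
zero zero zero zero zero fox G => zero zero zero zero zero fox G zero   [G -> G zero]
zero zero zero zero zero fox G zero => zero zero zero zero zero fox zero V V zero   [G -> zero V V]
zero zero zero zero zero fox zero V V zero => zero zero zero zero zero fox zero zero zero V zero   [V -> zero zero]
zero zero zero zero zero fox zero zero zero V zero => zero zero zero zero zero fox zero zero zero fox G zero   [V -> fox G]
zero zero zero zero zero fox zero zero zero fox G zero => zero zero zero zero zero fox zero zero zero fox zero V V zero   [G -> zero V V]
zero zero zero zero zero fox zero zero zero fox zero V V zero => zero zero zero zero zero fox zero zero zero fox zero zero zero V zero   [V -> zero zero]
zero zero zero zero zero fox zero zero zero fox zero zero zero V zero => zero zero zero zero zero fox zero zero zero fox zero zero zero zero zero zero   [V -> zero zero]

S => G V => zero V V V => zero zero zero V V => zero zero zero zero zero V => zero zero zero zero zero fox G => zero zero zero zero zero fox G zero => zero zero zero zero zero fox zero V V zero => zero zero zero zero zero fox zero zero zero V zero => zero zero zero zero zero fox zero zero zero fox G zero => zero zero zero zero zero fox zero zero zero fox zero V V zero => zero zero zero zero zero fox zero zero zero fox zero zero zero V zero => zero zero zero zero zero fox zero zero zero fox zero zero zero zero zero zero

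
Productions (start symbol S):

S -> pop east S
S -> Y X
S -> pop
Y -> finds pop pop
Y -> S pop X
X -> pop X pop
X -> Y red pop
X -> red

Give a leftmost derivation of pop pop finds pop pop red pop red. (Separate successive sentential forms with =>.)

S => Y X   [S -> Y X]
Y X => S pop X X   [Y -> S pop X]
S pop X X => pop pop X X   [S -> pop]
pop pop X X => pop pop Y red pop X   [X -> Y red pop]
pop pop Y red pop X => pop pop finds pop pop red pop X   [Y -> finds pop pop]
pop pop finds pop pop red pop X => pop pop finds pop pop red pop red   [X -> red]

S => Y X => S pop X X => pop pop X X => pop pop Y red pop X => pop pop finds pop pop red pop X => pop pop finds pop pop red pop red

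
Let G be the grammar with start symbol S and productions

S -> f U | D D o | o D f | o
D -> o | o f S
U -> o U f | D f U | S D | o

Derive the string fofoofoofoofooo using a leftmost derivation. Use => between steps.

S=>fU=>fSD=>fDDoD=>fofSDoD=>fofoDfDoD=>fofoofSfDoD=>fofoofDDofDoD=>fofoofoDofDoD=>fofoofoofSofDoD=>fofoofoofoofDoD=>fofoofoofoofooD=>fofoofoofoofooo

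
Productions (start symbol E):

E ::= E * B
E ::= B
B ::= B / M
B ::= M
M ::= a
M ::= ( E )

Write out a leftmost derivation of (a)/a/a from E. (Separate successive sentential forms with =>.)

E => B   [E ::= B]
B => B/M   [B ::= B / M]
B/M => B/M/M   [B ::= B / M]
B/M/M => M/M/M   [B ::= M]
M/M/M => (E)/M/M   [M ::= ( E )]
(E)/M/M => (B)/M/M   [E ::= B]
(B)/M/M => (M)/M/M   [B ::= M]
(M)/M/M => (a)/M/M   [M ::= a]
(a)/M/M => (a)/a/M   [M ::= a]
(a)/a/M => (a)/a/a   [M ::= a]

E=>B=>B/M=>B/M/M=>M/M/M=>(E)/M/M=>(B)/M/M=>(M)/M/M=>(a)/M/M=>(a)/a/M=>(a)/a/a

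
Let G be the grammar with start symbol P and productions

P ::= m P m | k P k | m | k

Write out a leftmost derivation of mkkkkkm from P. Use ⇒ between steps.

P ⇒ mPm   [P ::= m P m]
mPm ⇒ mkPkm   [P ::= k P k]
mkPkm ⇒ mkkPkkm   [P ::= k P k]
mkkPkkm ⇒ mkkkkkm   [P ::= k]

P⇒mPm⇒mkPkm⇒mkkPkkm⇒mkkkkkm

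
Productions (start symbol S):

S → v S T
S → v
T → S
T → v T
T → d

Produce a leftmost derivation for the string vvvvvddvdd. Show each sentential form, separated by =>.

S=>vST=>vvSTT=>vvvSTTT=>vvvvSTTTT=>vvvvvTTTT=>vvvvvdTTT=>vvvvvddTT=>vvvvvddvTT=>vvvvvddvdT=>vvvvvddvdd

S => vST   [S → v S T]
vST => vvSTT   [S → v S T]
vvSTT => vvvSTTT   [S → v S T]
vvvSTTT => vvvvSTTTT   [S → v S T]
vvvvSTTTT => vvvvvTTTT   [S → v]
vvvvvTTTT => vvvvvdTTT   [T → d]
vvvvvdTTT => vvvvvddTT   [T → d]
vvvvvddTT => vvvvvddvTT   [T → v T]
vvvvvddvTT => vvvvvddvdT   [T → d]
vvvvvddvdT => vvvvvddvdd   [T → d]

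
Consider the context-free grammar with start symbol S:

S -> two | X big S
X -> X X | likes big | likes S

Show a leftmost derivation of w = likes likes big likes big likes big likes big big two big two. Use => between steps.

S => X big S => likes S big S => likes X big S big S => likes X X big S big S => likes X X X big S big S => likes X X X X big S big S => likes likes big X X X big S big S => likes likes big likes big X X big S big S => likes likes big likes big likes big X big S big S => likes likes big likes big likes big likes big big S big S => likes likes big likes big likes big likes big big two big S => likes likes big likes big likes big likes big big two big two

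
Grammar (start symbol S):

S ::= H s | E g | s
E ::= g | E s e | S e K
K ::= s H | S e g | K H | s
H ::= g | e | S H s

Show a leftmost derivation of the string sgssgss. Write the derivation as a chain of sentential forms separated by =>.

S => Hs => SHss => HsHss => SHssHss => sHssHss => sgssHss => sgssgss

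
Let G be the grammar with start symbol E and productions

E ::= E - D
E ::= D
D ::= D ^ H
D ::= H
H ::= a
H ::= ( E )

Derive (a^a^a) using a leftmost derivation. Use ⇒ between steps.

E ⇒ D ⇒ H ⇒ (E) ⇒ (D) ⇒ (D^H) ⇒ (D^H^H) ⇒ (H^H^H) ⇒ (a^H^H) ⇒ (a^a^H) ⇒ (a^a^a)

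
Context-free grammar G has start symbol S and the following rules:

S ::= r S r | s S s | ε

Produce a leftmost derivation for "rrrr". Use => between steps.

S => rSr   [S ::= r S r]
rSr => rrSrr   [S ::= r S r]
rrSrr => rrrr   [S ::= ε]

S => rSr => rrSrr => rrrr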